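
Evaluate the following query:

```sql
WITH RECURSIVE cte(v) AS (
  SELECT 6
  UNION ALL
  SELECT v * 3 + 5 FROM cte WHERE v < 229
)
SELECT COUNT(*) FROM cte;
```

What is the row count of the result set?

Base: v=6.
Iteration 1: 6 < 229 holds -> v = 6 * 3 + 5 = 23.
Iteration 2: 23 < 229 holds -> v = 23 * 3 + 5 = 74.
Iteration 3: 74 < 229 holds -> v = 74 * 3 + 5 = 227.
Iteration 4: 227 < 229 holds -> v = 227 * 3 + 5 = 686.
Iteration 5: 686 < 229 fails; recursion stops.
Total rows emitted: 5.

5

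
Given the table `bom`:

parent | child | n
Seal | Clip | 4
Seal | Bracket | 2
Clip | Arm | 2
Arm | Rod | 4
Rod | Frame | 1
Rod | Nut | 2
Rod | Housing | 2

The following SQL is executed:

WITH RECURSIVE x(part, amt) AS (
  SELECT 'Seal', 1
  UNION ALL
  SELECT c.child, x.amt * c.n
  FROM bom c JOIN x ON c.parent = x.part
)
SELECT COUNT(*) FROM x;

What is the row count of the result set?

Base: (Seal, amt=1).
Iteration 1: components of {Seal} -> Bracket = 1*2 = 2, Clip = 1*4 = 4.
Iteration 2: components of {Bracket,Clip} -> Arm = 4*2 = 8.
Iteration 3: components of {Arm} -> Rod = 8*4 = 32.
Iteration 4: components of {Rod} -> Frame = 32*1 = 32, Housing = 32*2 = 64, Nut = 32*2 = 64.
Iteration 5: no further components; recursion stops.
Total rows emitted: 8.

8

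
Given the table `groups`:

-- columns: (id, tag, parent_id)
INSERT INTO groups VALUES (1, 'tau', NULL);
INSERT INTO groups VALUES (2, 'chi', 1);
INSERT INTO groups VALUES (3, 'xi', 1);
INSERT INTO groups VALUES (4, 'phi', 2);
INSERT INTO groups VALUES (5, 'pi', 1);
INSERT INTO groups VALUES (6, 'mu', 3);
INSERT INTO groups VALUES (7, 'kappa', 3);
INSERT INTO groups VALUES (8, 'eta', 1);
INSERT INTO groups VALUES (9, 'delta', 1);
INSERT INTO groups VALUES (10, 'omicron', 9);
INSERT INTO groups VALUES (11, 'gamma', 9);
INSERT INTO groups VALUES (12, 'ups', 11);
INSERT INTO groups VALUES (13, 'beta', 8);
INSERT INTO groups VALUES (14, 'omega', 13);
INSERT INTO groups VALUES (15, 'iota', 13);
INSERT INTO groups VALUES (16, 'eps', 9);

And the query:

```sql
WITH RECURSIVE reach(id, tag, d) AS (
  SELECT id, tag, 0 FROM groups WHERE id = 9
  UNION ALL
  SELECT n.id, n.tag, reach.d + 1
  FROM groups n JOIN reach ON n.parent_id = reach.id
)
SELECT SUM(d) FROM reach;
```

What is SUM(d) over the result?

5

Base: id=9 (delta) at d 0.
Iteration 1: rows with parent_id in {9} -> omicron (id 10, d 1), gamma (id 11, d 1), eps (id 16, d 1).
Iteration 2: rows with parent_id in {10,11,16} -> ups (id 12, d 2).
Iteration 3: no rows with parent_id in {12}; recursion stops.
SUM(d) = 0 + 1 + 1 + 1 + 2 = 5.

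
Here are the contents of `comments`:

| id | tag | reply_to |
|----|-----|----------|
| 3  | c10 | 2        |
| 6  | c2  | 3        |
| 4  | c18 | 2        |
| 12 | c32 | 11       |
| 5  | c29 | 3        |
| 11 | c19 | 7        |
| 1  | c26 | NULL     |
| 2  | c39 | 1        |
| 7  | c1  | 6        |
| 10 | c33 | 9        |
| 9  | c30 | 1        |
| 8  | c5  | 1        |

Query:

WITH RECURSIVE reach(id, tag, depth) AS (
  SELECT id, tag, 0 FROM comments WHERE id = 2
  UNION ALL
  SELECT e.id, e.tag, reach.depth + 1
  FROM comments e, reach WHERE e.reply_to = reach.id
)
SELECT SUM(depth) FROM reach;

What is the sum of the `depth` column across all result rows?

Base: id=2 (c39) at depth 0.
Iteration 1: rows with reply_to in {2} -> c10 (id 3, depth 1), c18 (id 4, depth 1).
Iteration 2: rows with reply_to in {3,4} -> c29 (id 5, depth 2), c2 (id 6, depth 2).
Iteration 3: rows with reply_to in {5,6} -> c1 (id 7, depth 3).
Iteration 4: rows with reply_to in {7} -> c19 (id 11, depth 4).
Iteration 5: rows with reply_to in {11} -> c32 (id 12, depth 5).
Iteration 6: no rows with reply_to in {12}; recursion stops.
SUM(depth) = 0 + 1 + 1 + 2 + 2 + 3 + 4 + 5 = 18.

18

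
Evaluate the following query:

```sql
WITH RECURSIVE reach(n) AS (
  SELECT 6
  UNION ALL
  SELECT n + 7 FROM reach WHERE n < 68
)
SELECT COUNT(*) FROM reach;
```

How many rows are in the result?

10

Base: n=6.
Iteration 1: 6 < 68 holds -> n = 6 + 7 = 13.
Iteration 2: 13 < 68 holds -> n = 13 + 7 = 20.
Iteration 3: 20 < 68 holds -> n = 20 + 7 = 27.
Iteration 4: 27 < 68 holds -> n = 27 + 7 = 34.
Iteration 5: 34 < 68 holds -> n = 34 + 7 = 41.
Iteration 6: 41 < 68 holds -> n = 41 + 7 = 48.
Iteration 7: 48 < 68 holds -> n = 48 + 7 = 55.
Iteration 8: 55 < 68 holds -> n = 55 + 7 = 62.
Iteration 9: 62 < 68 holds -> n = 62 + 7 = 69.
Iteration 10: 69 < 68 fails; recursion stops.
Total rows emitted: 10.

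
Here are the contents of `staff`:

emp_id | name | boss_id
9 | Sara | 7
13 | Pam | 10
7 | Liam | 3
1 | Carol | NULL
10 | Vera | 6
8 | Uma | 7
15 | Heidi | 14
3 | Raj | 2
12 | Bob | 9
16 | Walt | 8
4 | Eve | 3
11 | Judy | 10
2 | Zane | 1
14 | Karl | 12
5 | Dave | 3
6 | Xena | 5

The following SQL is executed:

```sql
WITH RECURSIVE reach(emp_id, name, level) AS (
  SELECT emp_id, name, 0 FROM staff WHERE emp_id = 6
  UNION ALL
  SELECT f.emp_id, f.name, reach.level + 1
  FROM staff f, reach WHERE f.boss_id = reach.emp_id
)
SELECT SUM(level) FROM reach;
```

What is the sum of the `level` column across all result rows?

Base: emp_id=6 (Xena) at level 0.
Iteration 1: rows with boss_id in {6} -> Vera (id 10, level 1).
Iteration 2: rows with boss_id in {10} -> Judy (id 11, level 2), Pam (id 13, level 2).
Iteration 3: no rows with boss_id in {11,13}; recursion stops.
SUM(level) = 0 + 1 + 2 + 2 = 5.

5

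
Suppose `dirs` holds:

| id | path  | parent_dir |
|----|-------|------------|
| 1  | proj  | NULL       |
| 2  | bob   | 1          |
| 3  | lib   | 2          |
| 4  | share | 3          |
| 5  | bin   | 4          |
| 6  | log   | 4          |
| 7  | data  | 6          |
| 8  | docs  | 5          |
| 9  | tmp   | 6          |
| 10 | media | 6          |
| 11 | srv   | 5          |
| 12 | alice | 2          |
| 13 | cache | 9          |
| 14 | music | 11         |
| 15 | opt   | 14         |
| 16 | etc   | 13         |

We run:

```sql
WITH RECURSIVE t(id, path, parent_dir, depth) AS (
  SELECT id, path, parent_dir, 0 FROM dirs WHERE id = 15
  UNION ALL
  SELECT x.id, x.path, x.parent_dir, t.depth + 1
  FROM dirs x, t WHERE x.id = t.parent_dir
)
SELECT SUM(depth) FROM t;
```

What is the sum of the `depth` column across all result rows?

Base: id=15 (opt), parent_dir=14, depth 0.
Iteration 1: join on id=14 -> music (id 14, parent_dir=11, depth 1).
Iteration 2: join on id=11 -> srv (id 11, parent_dir=5, depth 2).
Iteration 3: join on id=5 -> bin (id 5, parent_dir=4, depth 3).
Iteration 4: join on id=4 -> share (id 4, parent_dir=3, depth 4).
Iteration 5: join on id=3 -> lib (id 3, parent_dir=2, depth 5).
Iteration 6: join on id=2 -> bob (id 2, parent_dir=1, depth 6).
Iteration 7: join on id=1 -> proj (id 1, parent_dir=NULL, depth 7).
Iteration 8: parent_dir is NULL; no match; recursion stops.
SUM(depth) = 0 + 1 + 2 + 3 + 4 + 5 + 6 + 7 = 28.

28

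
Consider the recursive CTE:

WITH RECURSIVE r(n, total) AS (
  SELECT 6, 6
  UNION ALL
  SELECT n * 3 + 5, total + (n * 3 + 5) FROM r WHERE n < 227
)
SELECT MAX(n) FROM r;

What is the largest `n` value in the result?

227

Base: n=6, total=6.
Iteration 1: 6 < 227 holds -> n = 6 * 3 + 5 = 23, total = 6 + 23 = 29.
Iteration 2: 23 < 227 holds -> n = 23 * 3 + 5 = 74, total = 29 + 74 = 103.
Iteration 3: 74 < 227 holds -> n = 74 * 3 + 5 = 227, total = 103 + 227 = 330.
Iteration 4: 227 < 227 fails; recursion stops.
n values: 6, 23, 74, 227; the maximum is 227.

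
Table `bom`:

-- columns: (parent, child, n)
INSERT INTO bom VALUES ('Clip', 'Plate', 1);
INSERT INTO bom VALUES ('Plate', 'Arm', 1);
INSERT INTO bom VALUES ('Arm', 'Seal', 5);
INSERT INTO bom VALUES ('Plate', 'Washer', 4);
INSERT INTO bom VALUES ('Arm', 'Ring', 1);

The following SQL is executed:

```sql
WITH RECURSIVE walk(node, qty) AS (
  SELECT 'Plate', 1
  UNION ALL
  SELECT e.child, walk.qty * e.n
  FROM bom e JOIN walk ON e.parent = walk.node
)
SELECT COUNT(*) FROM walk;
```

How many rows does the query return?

Base: (Plate, qty=1).
Iteration 1: components of {Plate} -> Arm = 1*1 = 1, Washer = 1*4 = 4.
Iteration 2: components of {Arm,Washer} -> Ring = 1*1 = 1, Seal = 1*5 = 5.
Iteration 3: no further components; recursion stops.
Total rows emitted: 5.

5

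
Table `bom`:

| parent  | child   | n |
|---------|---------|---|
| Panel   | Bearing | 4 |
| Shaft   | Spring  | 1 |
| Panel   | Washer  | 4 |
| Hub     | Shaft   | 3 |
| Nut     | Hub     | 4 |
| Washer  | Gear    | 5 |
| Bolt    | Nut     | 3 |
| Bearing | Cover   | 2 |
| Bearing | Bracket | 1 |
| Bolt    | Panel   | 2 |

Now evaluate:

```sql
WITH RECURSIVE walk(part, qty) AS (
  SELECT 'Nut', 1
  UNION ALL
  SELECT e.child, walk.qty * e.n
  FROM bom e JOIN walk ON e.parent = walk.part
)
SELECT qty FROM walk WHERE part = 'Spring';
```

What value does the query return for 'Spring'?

Base: (Nut, qty=1).
Iteration 1: components of {Nut} -> Hub = 1*4 = 4.
Iteration 2: components of {Hub} -> Shaft = 4*3 = 12.
Iteration 3: components of {Shaft} -> Spring = 12*1 = 12.
Iteration 4: no further components; recursion stops.

12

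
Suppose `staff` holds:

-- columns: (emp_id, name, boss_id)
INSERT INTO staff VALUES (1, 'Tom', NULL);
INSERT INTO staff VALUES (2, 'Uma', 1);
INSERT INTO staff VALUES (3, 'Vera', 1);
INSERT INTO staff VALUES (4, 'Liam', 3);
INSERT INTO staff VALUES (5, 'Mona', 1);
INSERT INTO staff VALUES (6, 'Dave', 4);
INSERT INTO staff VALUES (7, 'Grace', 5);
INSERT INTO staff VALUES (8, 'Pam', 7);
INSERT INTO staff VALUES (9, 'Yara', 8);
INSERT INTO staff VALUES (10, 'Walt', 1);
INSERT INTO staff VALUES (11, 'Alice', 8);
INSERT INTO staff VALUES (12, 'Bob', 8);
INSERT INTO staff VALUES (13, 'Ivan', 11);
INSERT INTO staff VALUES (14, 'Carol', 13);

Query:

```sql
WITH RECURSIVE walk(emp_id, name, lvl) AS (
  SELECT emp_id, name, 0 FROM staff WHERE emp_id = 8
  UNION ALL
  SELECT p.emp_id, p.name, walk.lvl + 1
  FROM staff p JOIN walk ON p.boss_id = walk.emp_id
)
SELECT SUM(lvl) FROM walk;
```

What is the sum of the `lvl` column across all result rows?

Base: emp_id=8 (Pam) at lvl 0.
Iteration 1: rows with boss_id in {8} -> Yara (id 9, lvl 1), Alice (id 11, lvl 1), Bob (id 12, lvl 1).
Iteration 2: rows with boss_id in {9,11,12} -> Ivan (id 13, lvl 2).
Iteration 3: rows with boss_id in {13} -> Carol (id 14, lvl 3).
Iteration 4: no rows with boss_id in {14}; recursion stops.
SUM(lvl) = 0 + 1 + 1 + 1 + 2 + 3 = 8.

8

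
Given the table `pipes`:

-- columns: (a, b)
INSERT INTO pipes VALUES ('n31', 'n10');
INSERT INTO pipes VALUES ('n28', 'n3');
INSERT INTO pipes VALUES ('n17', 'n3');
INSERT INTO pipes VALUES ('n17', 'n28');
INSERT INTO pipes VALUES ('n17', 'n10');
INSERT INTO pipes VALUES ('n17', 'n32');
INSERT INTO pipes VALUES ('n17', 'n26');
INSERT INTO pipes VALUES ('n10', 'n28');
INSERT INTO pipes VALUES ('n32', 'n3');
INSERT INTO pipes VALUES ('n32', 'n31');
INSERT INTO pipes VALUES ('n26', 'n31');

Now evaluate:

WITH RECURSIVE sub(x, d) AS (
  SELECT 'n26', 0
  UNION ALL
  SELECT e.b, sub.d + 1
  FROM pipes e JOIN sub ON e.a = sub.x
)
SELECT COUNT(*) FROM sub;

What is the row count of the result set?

Base: (n26, d=0).
Iteration 1: edges from {n26} -> (n31, d=1).
Iteration 2: edges from {n31} -> (n10, d=2).
Iteration 3: edges from {n10} -> (n28, d=3).
Iteration 4: edges from {n28} -> (n3, d=4).
Iteration 5: no outgoing edges from {n3}; recursion stops.
Total rows emitted: 5.

5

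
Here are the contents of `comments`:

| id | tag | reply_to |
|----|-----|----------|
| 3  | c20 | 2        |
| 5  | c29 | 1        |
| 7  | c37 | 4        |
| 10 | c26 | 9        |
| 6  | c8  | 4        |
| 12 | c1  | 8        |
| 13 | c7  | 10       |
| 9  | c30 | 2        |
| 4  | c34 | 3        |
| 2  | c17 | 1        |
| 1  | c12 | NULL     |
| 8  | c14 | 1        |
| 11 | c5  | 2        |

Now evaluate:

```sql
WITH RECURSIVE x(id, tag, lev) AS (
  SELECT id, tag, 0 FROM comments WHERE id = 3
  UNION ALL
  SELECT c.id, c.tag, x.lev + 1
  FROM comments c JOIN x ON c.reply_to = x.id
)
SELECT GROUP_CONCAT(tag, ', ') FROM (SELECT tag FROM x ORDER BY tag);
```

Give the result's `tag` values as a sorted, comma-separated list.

c20, c34, c37, c8

Base: id=3 (c20) at lev 0.
Iteration 1: rows with reply_to in {3} -> c34 (id 4, lev 1).
Iteration 2: rows with reply_to in {4} -> c8 (id 6, lev 2), c37 (id 7, lev 2).
Iteration 3: no rows with reply_to in {6,7}; recursion stops.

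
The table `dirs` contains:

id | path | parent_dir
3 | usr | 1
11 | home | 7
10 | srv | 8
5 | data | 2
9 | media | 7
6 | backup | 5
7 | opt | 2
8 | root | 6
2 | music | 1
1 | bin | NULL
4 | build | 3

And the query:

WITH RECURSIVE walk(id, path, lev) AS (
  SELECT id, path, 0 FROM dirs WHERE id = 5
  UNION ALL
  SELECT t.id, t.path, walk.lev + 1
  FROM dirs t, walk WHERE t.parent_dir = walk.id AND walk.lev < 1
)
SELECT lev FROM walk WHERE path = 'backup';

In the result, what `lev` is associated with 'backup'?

1

Base: id=5 (data) at lev 0.
Iteration 1: rows with parent_dir in {5} -> backup (id 6, lev 1).
Iteration 2: lev < 1 fails for all current rows; recursion stops.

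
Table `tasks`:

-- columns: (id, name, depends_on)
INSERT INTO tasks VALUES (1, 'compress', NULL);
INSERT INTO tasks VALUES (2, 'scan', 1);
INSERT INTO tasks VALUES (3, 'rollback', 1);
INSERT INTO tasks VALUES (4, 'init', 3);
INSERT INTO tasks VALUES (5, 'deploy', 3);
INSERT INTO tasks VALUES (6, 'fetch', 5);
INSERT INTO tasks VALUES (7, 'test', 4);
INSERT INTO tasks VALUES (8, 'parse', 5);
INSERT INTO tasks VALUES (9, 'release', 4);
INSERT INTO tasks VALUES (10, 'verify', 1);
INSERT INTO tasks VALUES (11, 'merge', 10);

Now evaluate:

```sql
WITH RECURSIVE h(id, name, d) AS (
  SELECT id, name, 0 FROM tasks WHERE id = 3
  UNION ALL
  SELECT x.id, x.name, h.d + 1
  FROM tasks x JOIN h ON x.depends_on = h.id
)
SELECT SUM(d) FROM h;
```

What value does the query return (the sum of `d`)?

Base: id=3 (rollback) at d 0.
Iteration 1: rows with depends_on in {3} -> init (id 4, d 1), deploy (id 5, d 1).
Iteration 2: rows with depends_on in {4,5} -> fetch (id 6, d 2), test (id 7, d 2), parse (id 8, d 2), release (id 9, d 2).
Iteration 3: no rows with depends_on in {6,7,8,9}; recursion stops.
SUM(d) = 0 + 1 + 1 + 2 + 2 + 2 + 2 = 10.

10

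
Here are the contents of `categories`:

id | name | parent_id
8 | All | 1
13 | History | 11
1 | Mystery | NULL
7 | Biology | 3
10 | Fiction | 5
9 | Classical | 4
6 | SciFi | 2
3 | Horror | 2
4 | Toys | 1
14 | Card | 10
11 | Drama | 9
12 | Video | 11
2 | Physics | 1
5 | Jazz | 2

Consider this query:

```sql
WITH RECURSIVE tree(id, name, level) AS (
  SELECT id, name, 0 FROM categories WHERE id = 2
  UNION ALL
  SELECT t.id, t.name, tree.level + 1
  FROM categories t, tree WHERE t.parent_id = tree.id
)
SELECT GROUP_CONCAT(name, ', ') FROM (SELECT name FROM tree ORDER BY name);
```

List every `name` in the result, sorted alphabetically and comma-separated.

Base: id=2 (Physics) at level 0.
Iteration 1: rows with parent_id in {2} -> Horror (id 3, level 1), Jazz (id 5, level 1), SciFi (id 6, level 1).
Iteration 2: rows with parent_id in {3,5,6} -> Biology (id 7, level 2), Fiction (id 10, level 2).
Iteration 3: rows with parent_id in {7,10} -> Card (id 14, level 3).
Iteration 4: no rows with parent_id in {14}; recursion stops.

Biology, Card, Fiction, Horror, Jazz, Physics, SciFi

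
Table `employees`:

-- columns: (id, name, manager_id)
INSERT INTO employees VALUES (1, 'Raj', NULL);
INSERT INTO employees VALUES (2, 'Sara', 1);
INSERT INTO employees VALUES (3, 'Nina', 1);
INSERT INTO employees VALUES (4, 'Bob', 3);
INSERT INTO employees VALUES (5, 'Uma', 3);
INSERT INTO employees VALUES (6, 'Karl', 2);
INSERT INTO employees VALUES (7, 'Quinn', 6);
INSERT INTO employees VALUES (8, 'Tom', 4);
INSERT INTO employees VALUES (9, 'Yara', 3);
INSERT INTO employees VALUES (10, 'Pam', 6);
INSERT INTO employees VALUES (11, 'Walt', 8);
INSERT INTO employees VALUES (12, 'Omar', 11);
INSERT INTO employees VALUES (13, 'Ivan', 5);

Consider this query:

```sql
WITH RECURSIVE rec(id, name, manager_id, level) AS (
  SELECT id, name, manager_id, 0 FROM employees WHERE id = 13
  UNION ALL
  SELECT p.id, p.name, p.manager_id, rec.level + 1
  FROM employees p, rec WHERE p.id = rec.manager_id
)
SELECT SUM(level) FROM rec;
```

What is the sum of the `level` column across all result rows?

Base: id=13 (Ivan), manager_id=5, level 0.
Iteration 1: join on id=5 -> Uma (id 5, manager_id=3, level 1).
Iteration 2: join on id=3 -> Nina (id 3, manager_id=1, level 2).
Iteration 3: join on id=1 -> Raj (id 1, manager_id=NULL, level 3).
Iteration 4: manager_id is NULL; no match; recursion stops.
SUM(level) = 0 + 1 + 2 + 3 = 6.

6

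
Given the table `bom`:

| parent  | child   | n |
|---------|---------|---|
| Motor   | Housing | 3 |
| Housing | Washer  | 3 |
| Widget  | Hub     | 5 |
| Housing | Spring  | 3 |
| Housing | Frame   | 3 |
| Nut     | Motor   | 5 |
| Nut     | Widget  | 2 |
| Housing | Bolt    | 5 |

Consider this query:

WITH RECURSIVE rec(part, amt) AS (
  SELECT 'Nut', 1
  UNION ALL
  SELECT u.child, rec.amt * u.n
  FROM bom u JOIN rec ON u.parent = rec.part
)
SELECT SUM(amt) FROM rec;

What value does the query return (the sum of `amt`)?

243

Base: (Nut, amt=1).
Iteration 1: components of {Nut} -> Motor = 1*5 = 5, Widget = 1*2 = 2.
Iteration 2: components of {Motor,Widget} -> Housing = 5*3 = 15, Hub = 2*5 = 10.
Iteration 3: components of {Housing,Hub} -> Bolt = 15*5 = 75, Frame = 15*3 = 45, Spring = 15*3 = 45, Washer = 15*3 = 45.
Iteration 4: no further components; recursion stops.
SUM(amt) = 1 + 5 + 2 + 15 + 10 + 45 + 75 + 45 + 45 = 243.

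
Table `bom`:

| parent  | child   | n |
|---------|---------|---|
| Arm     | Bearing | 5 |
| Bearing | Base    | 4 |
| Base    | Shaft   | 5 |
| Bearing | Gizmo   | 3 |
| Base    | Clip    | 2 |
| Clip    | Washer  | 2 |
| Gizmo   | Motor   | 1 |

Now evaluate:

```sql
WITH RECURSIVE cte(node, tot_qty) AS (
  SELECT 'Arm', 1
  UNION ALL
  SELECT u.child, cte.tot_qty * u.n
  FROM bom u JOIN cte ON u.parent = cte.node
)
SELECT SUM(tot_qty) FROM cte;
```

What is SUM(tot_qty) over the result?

Base: (Arm, tot_qty=1).
Iteration 1: components of {Arm} -> Bearing = 1*5 = 5.
Iteration 2: components of {Bearing} -> Base = 5*4 = 20, Gizmo = 5*3 = 15.
Iteration 3: components of {Base,Gizmo} -> Clip = 20*2 = 40, Motor = 15*1 = 15, Shaft = 20*5 = 100.
Iteration 4: components of {Clip,Motor,Shaft} -> Washer = 40*2 = 80.
Iteration 5: no further components; recursion stops.
SUM(tot_qty) = 1 + 5 + 20 + 15 + 100 + 40 + 15 + 80 = 276.

276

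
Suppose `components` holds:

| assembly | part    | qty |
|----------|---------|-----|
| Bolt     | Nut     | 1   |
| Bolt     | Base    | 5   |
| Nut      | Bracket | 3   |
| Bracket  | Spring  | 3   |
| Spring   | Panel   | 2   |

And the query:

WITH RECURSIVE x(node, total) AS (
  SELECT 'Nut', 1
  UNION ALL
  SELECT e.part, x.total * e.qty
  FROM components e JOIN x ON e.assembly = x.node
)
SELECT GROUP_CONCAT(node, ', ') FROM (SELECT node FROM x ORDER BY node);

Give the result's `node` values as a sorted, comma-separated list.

Bracket, Nut, Panel, Spring

Base: (Nut, total=1).
Iteration 1: components of {Nut} -> Bracket = 1*3 = 3.
Iteration 2: components of {Bracket} -> Spring = 3*3 = 9.
Iteration 3: components of {Spring} -> Panel = 9*2 = 18.
Iteration 4: no further components; recursion stops.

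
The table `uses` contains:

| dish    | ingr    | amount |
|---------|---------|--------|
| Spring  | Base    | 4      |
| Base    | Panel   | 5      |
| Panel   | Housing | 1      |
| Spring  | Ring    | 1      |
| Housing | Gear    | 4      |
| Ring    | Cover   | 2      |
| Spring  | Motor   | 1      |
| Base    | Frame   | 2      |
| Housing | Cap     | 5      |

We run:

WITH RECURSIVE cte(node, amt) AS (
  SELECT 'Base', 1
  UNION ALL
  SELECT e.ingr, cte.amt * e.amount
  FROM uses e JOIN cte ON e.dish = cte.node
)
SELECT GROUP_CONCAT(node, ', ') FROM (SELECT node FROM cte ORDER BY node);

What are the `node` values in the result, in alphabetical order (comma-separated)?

Base, Cap, Frame, Gear, Housing, Panel

Base: (Base, amt=1).
Iteration 1: components of {Base} -> Frame = 1*2 = 2, Panel = 1*5 = 5.
Iteration 2: components of {Frame,Panel} -> Housing = 5*1 = 5.
Iteration 3: components of {Housing} -> Cap = 5*5 = 25, Gear = 5*4 = 20.
Iteration 4: no further components; recursion stops.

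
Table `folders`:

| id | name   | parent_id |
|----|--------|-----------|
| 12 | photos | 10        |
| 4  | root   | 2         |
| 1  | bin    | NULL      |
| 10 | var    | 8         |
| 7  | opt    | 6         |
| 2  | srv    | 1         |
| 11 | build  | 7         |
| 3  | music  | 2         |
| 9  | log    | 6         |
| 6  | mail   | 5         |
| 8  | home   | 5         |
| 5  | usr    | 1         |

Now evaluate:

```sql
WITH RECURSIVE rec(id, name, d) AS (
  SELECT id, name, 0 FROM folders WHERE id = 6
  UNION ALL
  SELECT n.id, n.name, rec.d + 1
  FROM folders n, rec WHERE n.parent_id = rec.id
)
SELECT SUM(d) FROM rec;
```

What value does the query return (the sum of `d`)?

Base: id=6 (mail) at d 0.
Iteration 1: rows with parent_id in {6} -> opt (id 7, d 1), log (id 9, d 1).
Iteration 2: rows with parent_id in {7,9} -> build (id 11, d 2).
Iteration 3: no rows with parent_id in {11}; recursion stops.
SUM(d) = 0 + 1 + 1 + 2 = 4.

4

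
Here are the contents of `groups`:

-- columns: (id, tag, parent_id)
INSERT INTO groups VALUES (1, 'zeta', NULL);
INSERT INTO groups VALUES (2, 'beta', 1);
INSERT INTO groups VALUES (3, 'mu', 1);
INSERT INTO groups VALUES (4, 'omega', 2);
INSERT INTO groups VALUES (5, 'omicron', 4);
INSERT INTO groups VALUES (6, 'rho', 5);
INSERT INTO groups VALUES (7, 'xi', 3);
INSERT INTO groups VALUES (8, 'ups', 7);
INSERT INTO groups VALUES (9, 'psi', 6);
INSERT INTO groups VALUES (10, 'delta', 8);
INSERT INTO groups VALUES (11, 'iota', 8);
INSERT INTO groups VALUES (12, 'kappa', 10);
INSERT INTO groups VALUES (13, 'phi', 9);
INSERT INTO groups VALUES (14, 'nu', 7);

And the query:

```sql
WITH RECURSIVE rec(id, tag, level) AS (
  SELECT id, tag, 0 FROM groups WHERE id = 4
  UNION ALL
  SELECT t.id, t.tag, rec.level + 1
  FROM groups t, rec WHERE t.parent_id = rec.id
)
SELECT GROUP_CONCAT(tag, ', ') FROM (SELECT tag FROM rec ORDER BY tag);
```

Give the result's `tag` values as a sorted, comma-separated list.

Base: id=4 (omega) at level 0.
Iteration 1: rows with parent_id in {4} -> omicron (id 5, level 1).
Iteration 2: rows with parent_id in {5} -> rho (id 6, level 2).
Iteration 3: rows with parent_id in {6} -> psi (id 9, level 3).
Iteration 4: rows with parent_id in {9} -> phi (id 13, level 4).
Iteration 5: no rows with parent_id in {13}; recursion stops.

omega, omicron, phi, psi, rho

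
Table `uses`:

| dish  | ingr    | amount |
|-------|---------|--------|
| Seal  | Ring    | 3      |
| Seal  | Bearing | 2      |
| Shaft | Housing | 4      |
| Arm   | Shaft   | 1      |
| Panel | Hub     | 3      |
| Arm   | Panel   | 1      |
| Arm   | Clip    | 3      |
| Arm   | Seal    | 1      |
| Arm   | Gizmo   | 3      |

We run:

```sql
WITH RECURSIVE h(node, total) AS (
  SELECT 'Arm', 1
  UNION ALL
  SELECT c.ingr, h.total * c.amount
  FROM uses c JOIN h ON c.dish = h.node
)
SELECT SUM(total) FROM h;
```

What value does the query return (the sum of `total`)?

22

Base: (Arm, total=1).
Iteration 1: components of {Arm} -> Clip = 1*3 = 3, Gizmo = 1*3 = 3, Panel = 1*1 = 1, Seal = 1*1 = 1, Shaft = 1*1 = 1.
Iteration 2: components of {Clip,Gizmo,Panel,Seal,Shaft} -> Bearing = 1*2 = 2, Housing = 1*4 = 4, Hub = 1*3 = 3, Ring = 1*3 = 3.
Iteration 3: no further components; recursion stops.
SUM(total) = 1 + 3 + 3 + 1 + 1 + 1 + 3 + 4 + 3 + 2 = 22.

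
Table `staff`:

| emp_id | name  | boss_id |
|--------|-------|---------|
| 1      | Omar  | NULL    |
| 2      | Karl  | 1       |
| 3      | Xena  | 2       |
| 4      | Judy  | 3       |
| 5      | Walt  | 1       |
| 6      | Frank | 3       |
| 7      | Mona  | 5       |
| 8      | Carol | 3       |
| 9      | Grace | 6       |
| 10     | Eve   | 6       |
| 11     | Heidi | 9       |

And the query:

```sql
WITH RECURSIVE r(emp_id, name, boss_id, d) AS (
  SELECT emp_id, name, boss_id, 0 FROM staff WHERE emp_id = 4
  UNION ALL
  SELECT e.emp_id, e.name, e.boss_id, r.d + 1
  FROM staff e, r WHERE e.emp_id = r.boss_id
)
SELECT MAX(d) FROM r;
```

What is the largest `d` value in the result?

Base: emp_id=4 (Judy), boss_id=3, d 0.
Iteration 1: join on emp_id=3 -> Xena (id 3, boss_id=2, d 1).
Iteration 2: join on emp_id=2 -> Karl (id 2, boss_id=1, d 2).
Iteration 3: join on emp_id=1 -> Omar (id 1, boss_id=NULL, d 3).
Iteration 4: boss_id is NULL; no match; recursion stops.
d values: 0, 1, 2, 3; the maximum is 3.

3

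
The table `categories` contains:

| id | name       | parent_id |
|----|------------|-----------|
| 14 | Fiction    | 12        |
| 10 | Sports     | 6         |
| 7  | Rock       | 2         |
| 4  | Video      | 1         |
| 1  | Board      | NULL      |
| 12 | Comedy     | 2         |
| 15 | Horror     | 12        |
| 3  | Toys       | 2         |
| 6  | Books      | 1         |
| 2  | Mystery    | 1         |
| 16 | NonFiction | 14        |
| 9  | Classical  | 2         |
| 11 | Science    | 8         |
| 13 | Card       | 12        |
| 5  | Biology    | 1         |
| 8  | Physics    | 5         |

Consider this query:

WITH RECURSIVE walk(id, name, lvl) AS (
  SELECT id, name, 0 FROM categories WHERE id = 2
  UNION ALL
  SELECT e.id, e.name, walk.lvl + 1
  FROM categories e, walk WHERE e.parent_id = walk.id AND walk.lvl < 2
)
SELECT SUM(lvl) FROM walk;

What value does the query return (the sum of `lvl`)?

Base: id=2 (Mystery) at lvl 0.
Iteration 1: rows with parent_id in {2} -> Toys (id 3, lvl 1), Rock (id 7, lvl 1), Classical (id 9, lvl 1), Comedy (id 12, lvl 1).
Iteration 2: rows with parent_id in {3,7,9,12} -> Card (id 13, lvl 2), Fiction (id 14, lvl 2), Horror (id 15, lvl 2).
Iteration 3: lvl < 2 fails for all current rows; recursion stops.
SUM(lvl) = 0 + 1 + 1 + 1 + 1 + 2 + 2 + 2 = 10.

10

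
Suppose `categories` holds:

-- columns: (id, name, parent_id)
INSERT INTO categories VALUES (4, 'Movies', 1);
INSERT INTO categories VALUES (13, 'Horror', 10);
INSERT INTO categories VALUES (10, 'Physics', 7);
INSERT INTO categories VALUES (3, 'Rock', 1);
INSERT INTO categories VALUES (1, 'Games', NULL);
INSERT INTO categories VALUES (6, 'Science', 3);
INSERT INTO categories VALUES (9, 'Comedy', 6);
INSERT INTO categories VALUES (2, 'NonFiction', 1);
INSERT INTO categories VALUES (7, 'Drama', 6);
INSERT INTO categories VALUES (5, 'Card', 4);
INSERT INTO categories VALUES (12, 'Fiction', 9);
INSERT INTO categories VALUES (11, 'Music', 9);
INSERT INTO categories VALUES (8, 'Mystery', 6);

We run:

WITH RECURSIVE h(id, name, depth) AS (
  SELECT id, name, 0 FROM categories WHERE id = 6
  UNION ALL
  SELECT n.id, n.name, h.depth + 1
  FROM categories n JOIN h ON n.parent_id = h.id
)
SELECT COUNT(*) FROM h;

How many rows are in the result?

8

Base: id=6 (Science) at depth 0.
Iteration 1: rows with parent_id in {6} -> Drama (id 7, depth 1), Mystery (id 8, depth 1), Comedy (id 9, depth 1).
Iteration 2: rows with parent_id in {7,8,9} -> Physics (id 10, depth 2), Music (id 11, depth 2), Fiction (id 12, depth 2).
Iteration 3: rows with parent_id in {10,11,12} -> Horror (id 13, depth 3).
Iteration 4: no rows with parent_id in {13}; recursion stops.
Total rows emitted: 8.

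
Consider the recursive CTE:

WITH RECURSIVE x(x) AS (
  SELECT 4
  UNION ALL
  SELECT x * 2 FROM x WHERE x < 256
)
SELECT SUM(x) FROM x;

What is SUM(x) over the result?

508

Base: x=4.
Iteration 1: 4 < 256 holds -> x = 4 * 2 = 8.
Iteration 2: 8 < 256 holds -> x = 8 * 2 = 16.
Iteration 3: 16 < 256 holds -> x = 16 * 2 = 32.
Iteration 4: 32 < 256 holds -> x = 32 * 2 = 64.
Iteration 5: 64 < 256 holds -> x = 64 * 2 = 128.
Iteration 6: 128 < 256 holds -> x = 128 * 2 = 256.
Iteration 7: 256 < 256 fails; recursion stops.
SUM(x) = 4 + 8 + 16 + 32 + 64 + 128 + 256 = 508.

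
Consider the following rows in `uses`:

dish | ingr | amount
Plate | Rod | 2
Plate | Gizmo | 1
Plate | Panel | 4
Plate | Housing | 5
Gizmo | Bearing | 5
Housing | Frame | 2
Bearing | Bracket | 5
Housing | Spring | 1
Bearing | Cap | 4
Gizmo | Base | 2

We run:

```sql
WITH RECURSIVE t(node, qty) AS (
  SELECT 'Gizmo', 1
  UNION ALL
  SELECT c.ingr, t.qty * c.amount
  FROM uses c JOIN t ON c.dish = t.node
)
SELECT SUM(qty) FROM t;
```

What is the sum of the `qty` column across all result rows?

Base: (Gizmo, qty=1).
Iteration 1: components of {Gizmo} -> Base = 1*2 = 2, Bearing = 1*5 = 5.
Iteration 2: components of {Base,Bearing} -> Bracket = 5*5 = 25, Cap = 5*4 = 20.
Iteration 3: no further components; recursion stops.
SUM(qty) = 1 + 5 + 2 + 25 + 20 = 53.

53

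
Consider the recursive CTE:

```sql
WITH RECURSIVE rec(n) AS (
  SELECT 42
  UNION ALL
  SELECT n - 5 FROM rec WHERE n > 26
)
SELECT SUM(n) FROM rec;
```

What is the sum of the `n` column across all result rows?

160

Base: n=42.
Iteration 1: 42 > 26 holds -> n = 42 - 5 = 37.
Iteration 2: 37 > 26 holds -> n = 37 - 5 = 32.
Iteration 3: 32 > 26 holds -> n = 32 - 5 = 27.
Iteration 4: 27 > 26 holds -> n = 27 - 5 = 22.
Iteration 5: 22 > 26 fails; recursion stops.
SUM(n) = 42 + 37 + 32 + 27 + 22 = 160.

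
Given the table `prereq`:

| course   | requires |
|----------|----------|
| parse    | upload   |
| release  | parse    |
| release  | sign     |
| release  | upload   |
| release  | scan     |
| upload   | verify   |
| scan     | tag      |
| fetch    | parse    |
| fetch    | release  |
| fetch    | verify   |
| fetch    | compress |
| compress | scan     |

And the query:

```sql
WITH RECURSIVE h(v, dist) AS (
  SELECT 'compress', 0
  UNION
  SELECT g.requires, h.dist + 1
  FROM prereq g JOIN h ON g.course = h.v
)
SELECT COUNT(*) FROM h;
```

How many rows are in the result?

Base: (compress, dist=0).
Iteration 1: edges from {compress} -> (scan, dist=1).
Iteration 2: edges from {scan} -> (tag, dist=2).
Iteration 3: no outgoing edges from {tag}; recursion stops.
Total rows emitted: 3.

3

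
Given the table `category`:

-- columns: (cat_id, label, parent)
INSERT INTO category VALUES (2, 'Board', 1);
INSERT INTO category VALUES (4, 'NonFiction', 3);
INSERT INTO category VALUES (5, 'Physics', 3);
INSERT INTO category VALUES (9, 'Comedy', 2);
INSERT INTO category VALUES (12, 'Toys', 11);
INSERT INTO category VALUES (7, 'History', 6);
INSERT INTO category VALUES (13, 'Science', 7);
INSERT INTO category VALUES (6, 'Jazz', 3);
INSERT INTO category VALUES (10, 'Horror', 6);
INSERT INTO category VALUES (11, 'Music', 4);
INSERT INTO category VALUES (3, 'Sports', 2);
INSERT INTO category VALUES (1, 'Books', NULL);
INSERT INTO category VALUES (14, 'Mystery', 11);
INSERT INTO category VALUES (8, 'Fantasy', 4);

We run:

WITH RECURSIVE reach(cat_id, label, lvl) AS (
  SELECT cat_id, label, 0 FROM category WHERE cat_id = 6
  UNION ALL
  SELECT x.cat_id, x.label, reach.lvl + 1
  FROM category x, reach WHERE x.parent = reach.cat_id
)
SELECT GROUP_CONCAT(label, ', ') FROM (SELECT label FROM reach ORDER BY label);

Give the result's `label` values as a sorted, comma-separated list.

History, Horror, Jazz, Science

Base: cat_id=6 (Jazz) at lvl 0.
Iteration 1: rows with parent in {6} -> History (id 7, lvl 1), Horror (id 10, lvl 1).
Iteration 2: rows with parent in {7,10} -> Science (id 13, lvl 2).
Iteration 3: no rows with parent in {13}; recursion stops.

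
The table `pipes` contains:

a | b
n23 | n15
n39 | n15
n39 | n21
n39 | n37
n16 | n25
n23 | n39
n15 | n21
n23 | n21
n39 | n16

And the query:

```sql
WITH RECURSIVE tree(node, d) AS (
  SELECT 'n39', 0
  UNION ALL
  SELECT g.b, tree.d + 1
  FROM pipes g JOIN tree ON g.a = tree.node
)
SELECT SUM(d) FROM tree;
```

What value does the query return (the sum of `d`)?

8

Base: (n39, d=0).
Iteration 1: edges from {n39} -> (n15, d=1), (n16, d=1), (n21, d=1), (n37, d=1).
Iteration 2: edges from {n15,n16,n21,n37} -> (n21, d=2), (n25, d=2).
Iteration 3: no outgoing edges from {n21,n25}; recursion stops.
SUM(d) = 0 + 1 + 1 + 1 + 1 + 2 + 2 = 8.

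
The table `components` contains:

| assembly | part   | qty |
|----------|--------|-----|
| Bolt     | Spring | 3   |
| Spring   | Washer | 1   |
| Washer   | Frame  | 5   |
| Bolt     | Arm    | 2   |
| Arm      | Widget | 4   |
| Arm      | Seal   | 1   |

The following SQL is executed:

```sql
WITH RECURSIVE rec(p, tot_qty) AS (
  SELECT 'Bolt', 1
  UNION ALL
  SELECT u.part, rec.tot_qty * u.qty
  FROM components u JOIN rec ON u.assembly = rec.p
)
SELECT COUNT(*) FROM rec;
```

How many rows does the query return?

7

Base: (Bolt, tot_qty=1).
Iteration 1: components of {Bolt} -> Arm = 1*2 = 2, Spring = 1*3 = 3.
Iteration 2: components of {Arm,Spring} -> Seal = 2*1 = 2, Washer = 3*1 = 3, Widget = 2*4 = 8.
Iteration 3: components of {Seal,Washer,Widget} -> Frame = 3*5 = 15.
Iteration 4: no further components; recursion stops.
Total rows emitted: 7.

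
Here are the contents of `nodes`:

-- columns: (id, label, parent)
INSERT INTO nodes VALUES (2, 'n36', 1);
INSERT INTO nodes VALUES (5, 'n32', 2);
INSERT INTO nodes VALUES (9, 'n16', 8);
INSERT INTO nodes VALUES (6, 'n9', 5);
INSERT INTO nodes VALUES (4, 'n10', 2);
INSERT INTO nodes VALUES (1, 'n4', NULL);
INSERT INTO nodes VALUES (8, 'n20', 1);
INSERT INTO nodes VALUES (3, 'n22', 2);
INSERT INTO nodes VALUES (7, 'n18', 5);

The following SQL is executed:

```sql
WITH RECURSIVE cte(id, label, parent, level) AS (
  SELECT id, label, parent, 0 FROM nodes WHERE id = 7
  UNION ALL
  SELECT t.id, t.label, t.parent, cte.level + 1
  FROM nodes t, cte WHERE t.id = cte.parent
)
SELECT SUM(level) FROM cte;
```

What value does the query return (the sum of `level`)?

Base: id=7 (n18), parent=5, level 0.
Iteration 1: join on id=5 -> n32 (id 5, parent=2, level 1).
Iteration 2: join on id=2 -> n36 (id 2, parent=1, level 2).
Iteration 3: join on id=1 -> n4 (id 1, parent=NULL, level 3).
Iteration 4: parent is NULL; no match; recursion stops.
SUM(level) = 0 + 1 + 2 + 3 = 6.

6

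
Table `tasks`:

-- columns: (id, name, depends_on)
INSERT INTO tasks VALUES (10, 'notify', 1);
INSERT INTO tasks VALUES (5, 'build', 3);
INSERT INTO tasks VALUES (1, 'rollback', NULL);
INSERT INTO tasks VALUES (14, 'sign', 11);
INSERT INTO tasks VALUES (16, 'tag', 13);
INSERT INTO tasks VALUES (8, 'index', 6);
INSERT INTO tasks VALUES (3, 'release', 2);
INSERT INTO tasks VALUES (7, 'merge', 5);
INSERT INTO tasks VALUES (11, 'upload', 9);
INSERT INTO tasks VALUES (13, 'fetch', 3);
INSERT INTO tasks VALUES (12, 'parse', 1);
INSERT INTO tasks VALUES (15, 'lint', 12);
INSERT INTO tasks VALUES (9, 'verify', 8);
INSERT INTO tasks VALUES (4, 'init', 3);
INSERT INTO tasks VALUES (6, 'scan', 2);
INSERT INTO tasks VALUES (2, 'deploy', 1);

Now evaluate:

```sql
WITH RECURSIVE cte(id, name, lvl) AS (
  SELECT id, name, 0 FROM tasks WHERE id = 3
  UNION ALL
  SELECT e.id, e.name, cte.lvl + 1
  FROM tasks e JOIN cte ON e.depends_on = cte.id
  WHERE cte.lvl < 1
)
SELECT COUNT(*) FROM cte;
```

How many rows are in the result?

Base: id=3 (release) at lvl 0.
Iteration 1: rows with depends_on in {3} -> init (id 4, lvl 1), build (id 5, lvl 1), fetch (id 13, lvl 1).
Iteration 2: lvl < 1 fails for all current rows; recursion stops.
Total rows emitted: 4.

4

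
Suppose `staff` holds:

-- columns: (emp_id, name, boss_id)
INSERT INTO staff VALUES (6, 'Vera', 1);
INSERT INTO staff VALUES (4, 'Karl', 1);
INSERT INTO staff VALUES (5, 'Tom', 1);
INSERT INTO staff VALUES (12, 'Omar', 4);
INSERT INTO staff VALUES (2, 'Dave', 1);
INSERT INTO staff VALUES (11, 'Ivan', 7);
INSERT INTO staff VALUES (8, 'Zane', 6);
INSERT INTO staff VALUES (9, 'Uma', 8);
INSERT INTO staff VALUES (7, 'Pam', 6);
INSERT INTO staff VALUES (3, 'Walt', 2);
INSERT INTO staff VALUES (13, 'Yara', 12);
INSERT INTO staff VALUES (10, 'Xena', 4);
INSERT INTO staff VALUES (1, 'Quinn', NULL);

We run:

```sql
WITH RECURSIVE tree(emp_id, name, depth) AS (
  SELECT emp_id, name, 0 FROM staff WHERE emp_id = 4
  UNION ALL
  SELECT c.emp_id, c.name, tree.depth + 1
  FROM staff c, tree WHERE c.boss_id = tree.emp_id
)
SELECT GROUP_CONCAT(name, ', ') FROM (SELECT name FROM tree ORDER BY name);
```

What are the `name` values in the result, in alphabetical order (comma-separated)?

Karl, Omar, Xena, Yara

Base: emp_id=4 (Karl) at depth 0.
Iteration 1: rows with boss_id in {4} -> Xena (id 10, depth 1), Omar (id 12, depth 1).
Iteration 2: rows with boss_id in {10,12} -> Yara (id 13, depth 2).
Iteration 3: no rows with boss_id in {13}; recursion stops.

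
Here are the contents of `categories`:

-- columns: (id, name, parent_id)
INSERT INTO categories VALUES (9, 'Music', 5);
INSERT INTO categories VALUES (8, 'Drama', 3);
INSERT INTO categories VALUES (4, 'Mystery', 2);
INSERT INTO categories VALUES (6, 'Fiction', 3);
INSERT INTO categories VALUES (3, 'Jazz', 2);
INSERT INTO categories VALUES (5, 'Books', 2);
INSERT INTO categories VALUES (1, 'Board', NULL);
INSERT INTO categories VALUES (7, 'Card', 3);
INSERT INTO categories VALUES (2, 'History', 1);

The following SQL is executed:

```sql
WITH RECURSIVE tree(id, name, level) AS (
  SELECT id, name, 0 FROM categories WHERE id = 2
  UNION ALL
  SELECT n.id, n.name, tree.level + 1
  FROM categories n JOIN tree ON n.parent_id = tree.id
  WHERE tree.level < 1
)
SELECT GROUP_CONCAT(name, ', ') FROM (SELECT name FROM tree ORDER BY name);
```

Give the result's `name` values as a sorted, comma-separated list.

Base: id=2 (History) at level 0.
Iteration 1: rows with parent_id in {2} -> Jazz (id 3, level 1), Mystery (id 4, level 1), Books (id 5, level 1).
Iteration 2: level < 1 fails for all current rows; recursion stops.

Books, History, Jazz, Mystery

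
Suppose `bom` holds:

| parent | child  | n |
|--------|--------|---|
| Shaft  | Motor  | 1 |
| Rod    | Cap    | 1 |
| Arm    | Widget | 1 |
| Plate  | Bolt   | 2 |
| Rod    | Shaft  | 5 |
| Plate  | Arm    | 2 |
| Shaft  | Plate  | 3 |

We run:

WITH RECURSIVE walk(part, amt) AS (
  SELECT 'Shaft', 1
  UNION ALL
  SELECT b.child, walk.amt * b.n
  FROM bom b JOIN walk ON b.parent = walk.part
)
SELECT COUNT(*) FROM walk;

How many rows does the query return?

6

Base: (Shaft, amt=1).
Iteration 1: components of {Shaft} -> Motor = 1*1 = 1, Plate = 1*3 = 3.
Iteration 2: components of {Motor,Plate} -> Arm = 3*2 = 6, Bolt = 3*2 = 6.
Iteration 3: components of {Arm,Bolt} -> Widget = 6*1 = 6.
Iteration 4: no further components; recursion stops.
Total rows emitted: 6.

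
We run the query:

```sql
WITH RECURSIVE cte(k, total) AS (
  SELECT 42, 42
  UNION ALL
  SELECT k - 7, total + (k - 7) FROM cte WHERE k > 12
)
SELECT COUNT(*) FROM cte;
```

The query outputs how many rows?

Base: k=42, total=42.
Iteration 1: 42 > 12 holds -> k = 42 - 7 = 35, total = 42 + 35 = 77.
Iteration 2: 35 > 12 holds -> k = 35 - 7 = 28, total = 77 + 28 = 105.
Iteration 3: 28 > 12 holds -> k = 28 - 7 = 21, total = 105 + 21 = 126.
Iteration 4: 21 > 12 holds -> k = 21 - 7 = 14, total = 126 + 14 = 140.
Iteration 5: 14 > 12 holds -> k = 14 - 7 = 7, total = 140 + 7 = 147.
Iteration 6: 7 > 12 fails; recursion stops.
Total rows emitted: 6.

6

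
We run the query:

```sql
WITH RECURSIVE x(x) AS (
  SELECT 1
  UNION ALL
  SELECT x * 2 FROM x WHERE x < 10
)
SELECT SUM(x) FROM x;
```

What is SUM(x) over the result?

Base: x=1.
Iteration 1: 1 < 10 holds -> x = 1 * 2 = 2.
Iteration 2: 2 < 10 holds -> x = 2 * 2 = 4.
Iteration 3: 4 < 10 holds -> x = 4 * 2 = 8.
Iteration 4: 8 < 10 holds -> x = 8 * 2 = 16.
Iteration 5: 16 < 10 fails; recursion stops.
SUM(x) = 1 + 2 + 4 + 8 + 16 = 31.

31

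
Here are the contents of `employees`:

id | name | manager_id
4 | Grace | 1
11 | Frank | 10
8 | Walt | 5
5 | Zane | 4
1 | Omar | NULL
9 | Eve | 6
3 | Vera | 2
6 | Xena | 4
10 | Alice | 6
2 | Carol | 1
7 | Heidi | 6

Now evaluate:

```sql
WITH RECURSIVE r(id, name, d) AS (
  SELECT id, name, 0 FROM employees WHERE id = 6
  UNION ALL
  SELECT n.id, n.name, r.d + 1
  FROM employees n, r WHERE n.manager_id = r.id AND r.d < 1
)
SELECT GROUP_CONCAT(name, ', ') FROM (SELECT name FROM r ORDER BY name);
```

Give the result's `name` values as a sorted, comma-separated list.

Alice, Eve, Heidi, Xena

Base: id=6 (Xena) at d 0.
Iteration 1: rows with manager_id in {6} -> Heidi (id 7, d 1), Eve (id 9, d 1), Alice (id 10, d 1).
Iteration 2: d < 1 fails for all current rows; recursion stops.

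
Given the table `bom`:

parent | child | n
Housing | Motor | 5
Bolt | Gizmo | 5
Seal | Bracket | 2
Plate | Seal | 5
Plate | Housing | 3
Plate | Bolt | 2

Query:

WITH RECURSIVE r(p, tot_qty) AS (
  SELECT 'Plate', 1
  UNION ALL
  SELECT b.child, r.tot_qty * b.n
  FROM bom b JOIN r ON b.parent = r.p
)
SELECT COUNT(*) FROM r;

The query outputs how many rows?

7

Base: (Plate, tot_qty=1).
Iteration 1: components of {Plate} -> Bolt = 1*2 = 2, Housing = 1*3 = 3, Seal = 1*5 = 5.
Iteration 2: components of {Bolt,Housing,Seal} -> Bracket = 5*2 = 10, Gizmo = 2*5 = 10, Motor = 3*5 = 15.
Iteration 3: no further components; recursion stops.
Total rows emitted: 7.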